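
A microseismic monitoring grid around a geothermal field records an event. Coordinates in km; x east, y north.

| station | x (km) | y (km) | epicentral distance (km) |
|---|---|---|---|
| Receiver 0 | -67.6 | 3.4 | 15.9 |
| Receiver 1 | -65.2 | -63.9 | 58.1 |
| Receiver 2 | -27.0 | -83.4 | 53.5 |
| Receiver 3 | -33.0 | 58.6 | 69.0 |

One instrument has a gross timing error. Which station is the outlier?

Solve using three stations at a time. Using Receiver 0, Receiver 1, Receiver 3 (subtract circle equations pairwise → linear system) gives (x, y) ≈ (-55.4, -6.7).
Distances from that point to each station vs reported:
  Receiver 0: calculated 15.8 vs reported 15.9 → residual 0.1 km
  Receiver 1: calculated 58.1 vs reported 58.1 → residual 0.0 km
  Receiver 2: calculated 81.8 vs reported 53.5 → residual 28.3 km
  Receiver 3: calculated 69.0 vs reported 69.0 → residual 0.0 km
Receiver 0, Receiver 1, Receiver 3 are mutually consistent (residuals ≈ 0); Receiver 2 is off by 28.3 km.

Receiver 2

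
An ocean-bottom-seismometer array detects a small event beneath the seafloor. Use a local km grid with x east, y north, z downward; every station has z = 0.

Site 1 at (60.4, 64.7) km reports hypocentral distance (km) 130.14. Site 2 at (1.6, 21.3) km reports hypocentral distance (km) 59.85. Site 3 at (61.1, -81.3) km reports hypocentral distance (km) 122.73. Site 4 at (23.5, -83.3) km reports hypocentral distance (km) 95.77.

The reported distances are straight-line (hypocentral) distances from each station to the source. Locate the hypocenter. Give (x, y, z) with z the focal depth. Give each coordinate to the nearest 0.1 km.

x ≈ -39.6 km, y ≈ -15.2 km, depth ≈ 23.5 km

Each station gives a sphere (x−x_i)² + (y−y_i)² + z² = d_i² (stations at z=0).
Subtracting the Site 1 sphere from Site 2 and Site 3: z² cancels, leaving linear equations in x and y:
-117.6 x − 86.8 y = 5976.40
1.4 x − 292.0 y = 4382.42
Solving: x ≈ -39.602, y ≈ -15.198 km (keep extra digits for the depth step; rounded: -39.6, -15.2).
Then from the Site 1 sphere: z² = 130.14² − (x − 60.4)² − (y − 64.7)² with x = -39.602, y = -15.198, so z ≈ 23.502 ≈ 23.5 km.
Check against Site 4 (with the unrounded solution): distance 95.77 ≈ 95.77 km. ✓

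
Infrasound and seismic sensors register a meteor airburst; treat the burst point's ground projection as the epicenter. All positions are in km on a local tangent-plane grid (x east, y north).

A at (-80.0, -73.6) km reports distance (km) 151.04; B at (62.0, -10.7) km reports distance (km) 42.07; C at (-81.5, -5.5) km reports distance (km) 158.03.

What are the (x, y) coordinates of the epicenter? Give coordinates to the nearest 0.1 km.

69.5 km east, -52.1 km north

Circle about each station: (x + 80.0)² + (y + 73.6)² = 151.04²; (x − 62.0)² + (y + 10.7)² = 42.07²; (x + 81.5)² + (y + 5.5)² = 158.03².
Subtracting the A equation from the B and C equations removes the quadratic terms:
284.0 x + 125.8 y = 13184.73
-3.0 x + 136.2 y = -7304.86
Solving the 2×2 system: x ≈ 69.5, y ≈ -52.1 km.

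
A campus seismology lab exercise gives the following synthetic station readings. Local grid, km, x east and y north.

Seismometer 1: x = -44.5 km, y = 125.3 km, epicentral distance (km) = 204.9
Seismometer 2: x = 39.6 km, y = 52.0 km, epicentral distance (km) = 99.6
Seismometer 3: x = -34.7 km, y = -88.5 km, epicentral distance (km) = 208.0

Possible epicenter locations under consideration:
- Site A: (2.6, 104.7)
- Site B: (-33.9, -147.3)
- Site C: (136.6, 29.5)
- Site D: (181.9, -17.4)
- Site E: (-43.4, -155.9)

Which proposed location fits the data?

Site C

For each candidate, compare |candidate − station| to the reported distance:
Site A: residuals Seismometer 1 153.5, Seismometer 2 35.2, Seismometer 3 11.2 → max 153.5 km
Site B: residuals Seismometer 1 67.9, Seismometer 2 112.8, Seismometer 3 149.2 → max 149.2 km
Site C: residuals Seismometer 1 0.0, Seismometer 2 0.0, Seismometer 3 0.0 → max 0.0 km
Site D: residuals Seismometer 1 62.7, Seismometer 2 58.7, Seismometer 3 20.0 → max 62.7 km
Site E: residuals Seismometer 1 76.3, Seismometer 2 124.3, Seismometer 3 140.0 → max 140.0 km
Only Site C has all residuals ≈ 0.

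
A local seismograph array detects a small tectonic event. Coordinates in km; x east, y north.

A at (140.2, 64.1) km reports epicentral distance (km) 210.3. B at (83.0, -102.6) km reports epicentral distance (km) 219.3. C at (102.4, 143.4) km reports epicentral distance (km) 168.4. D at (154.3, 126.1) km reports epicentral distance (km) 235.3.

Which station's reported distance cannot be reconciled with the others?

C

Solve using three stations at a time. Using A, B, D (subtract circle equations pairwise → linear system) gives (x, y) ≈ (-70.1, 54.7).
Distances from that point to each station vs reported:
  A: calculated 210.5 vs reported 210.3 → residual 0.2 km
  B: calculated 219.5 vs reported 219.3 → residual 0.2 km
  C: calculated 194.0 vs reported 168.4 → residual 25.6 km
  D: calculated 235.5 vs reported 235.3 → residual 0.2 km
A, B, D are mutually consistent (residuals ≈ 0); C is off by 25.6 km.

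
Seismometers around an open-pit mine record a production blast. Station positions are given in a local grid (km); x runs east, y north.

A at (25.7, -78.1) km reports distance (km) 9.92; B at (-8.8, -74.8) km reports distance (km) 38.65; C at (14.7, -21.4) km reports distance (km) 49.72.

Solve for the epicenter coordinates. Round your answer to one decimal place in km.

(29.4, -68.9)

Circle about each station: (x − 25.7)² + (y + 78.1)² = 9.92²; (x + 8.8)² + (y + 74.8)² = 38.65²; (x − 14.7)² + (y + 21.4)² = 49.72².
Subtracting the A equation from the B and C equations removes the quadratic terms:
-69.0 x + 6.6 y = -2483.04
-22.0 x + 113.4 y = -8459.72
Solving the 2×2 system: x ≈ 29.4, y ≈ -68.9 km.
Check against A (with the unrounded x, y): √((x − 25.7)²+(y + 78.1)²) = 9.92 ≈ 9.92 km. ✓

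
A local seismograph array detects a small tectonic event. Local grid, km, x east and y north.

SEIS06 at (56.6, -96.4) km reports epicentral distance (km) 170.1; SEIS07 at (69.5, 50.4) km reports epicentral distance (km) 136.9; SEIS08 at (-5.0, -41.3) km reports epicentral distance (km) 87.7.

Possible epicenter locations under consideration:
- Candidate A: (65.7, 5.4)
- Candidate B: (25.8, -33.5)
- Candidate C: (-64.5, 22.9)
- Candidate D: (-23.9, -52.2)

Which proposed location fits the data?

For each candidate, compare |candidate − station| to the reported distance:
Candidate A: residuals SEIS06 67.9, SEIS07 91.7, SEIS08 3.0 → max 91.7 km
Candidate B: residuals SEIS06 100.1, SEIS07 42.3, SEIS08 55.9 → max 100.1 km
Candidate C: residuals SEIS06 0.1, SEIS07 0.1, SEIS08 0.2 → max 0.2 km
Candidate D: residuals SEIS06 78.3, SEIS07 1.8, SEIS08 65.9 → max 78.3 km
Only Candidate C has all residuals ≈ 0.

Candidate C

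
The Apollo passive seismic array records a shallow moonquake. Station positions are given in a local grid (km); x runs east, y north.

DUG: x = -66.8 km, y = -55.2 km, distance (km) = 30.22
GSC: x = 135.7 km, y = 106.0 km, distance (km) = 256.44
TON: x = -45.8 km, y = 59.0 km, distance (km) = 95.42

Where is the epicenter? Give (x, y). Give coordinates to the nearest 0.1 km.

Circle about each station: (x + 66.8)² + (y + 55.2)² = 30.22²; (x − 135.7)² + (y − 106.0)² = 256.44²; (x + 45.8)² + (y − 59.0)² = 95.42².
Subtracting the DUG equation from the GSC and TON equations removes the quadratic terms:
405.0 x + 322.4 y = -42707.02
42.0 x + 228.4 y = -10122.37
Solving the 2×2 system: x ≈ -82.2, y ≈ -29.2 km.
Check against DUG (with the unrounded x, y): √((x + 66.8)²+(y + 55.2)²) = 30.22 ≈ 30.22 km. ✓

x ≈ -82.2 km, y ≈ -29.2 km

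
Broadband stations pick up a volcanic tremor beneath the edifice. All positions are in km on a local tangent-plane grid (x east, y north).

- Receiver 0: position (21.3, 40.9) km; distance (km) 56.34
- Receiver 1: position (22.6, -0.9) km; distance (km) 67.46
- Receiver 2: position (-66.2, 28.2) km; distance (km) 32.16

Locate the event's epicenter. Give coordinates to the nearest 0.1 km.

Circle about each station: (x − 21.3)² + (y − 40.9)² = 56.34²; (x − 22.6)² + (y + 0.9)² = 67.46²; (x + 66.2)² + (y − 28.2)² = 32.16².
Subtracting pairs of circle equations eliminates x²+y² and gives linear equations (the radical axes):
2.6 x − 83.6 y = -2991.59
-175.0 x − 25.4 y = 5191.11
Solving the 2×2 system: x ≈ -34.7, y ≈ 34.7 km.
Check against Receiver 0 (with the unrounded x, y): √((x − 21.3)²+(y − 40.9)²) = 56.34 ≈ 56.34 km. ✓

(-34.7, 34.7)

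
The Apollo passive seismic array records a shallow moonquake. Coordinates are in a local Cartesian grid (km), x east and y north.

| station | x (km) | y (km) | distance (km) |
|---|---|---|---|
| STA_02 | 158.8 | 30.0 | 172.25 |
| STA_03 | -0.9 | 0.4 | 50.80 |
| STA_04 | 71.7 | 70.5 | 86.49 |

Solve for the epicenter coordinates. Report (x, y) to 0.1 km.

(-12.3, 49.9)

Circle about each station: (x − 158.8)² + (y − 30.0)² = 172.25²; (x + 0.9)² + (y − 0.4)² = 50.80²; (x − 71.7)² + (y − 70.5)² = 86.49².
Subtracting the STA_02 equation from the STA_03 and STA_04 equations removes the quadratic terms:
-319.4 x − 59.2 y = 972.95
-174.2 x + 81.0 y = 6183.24
Solving the 2×2 system: x ≈ -12.3, y ≈ 49.9 km.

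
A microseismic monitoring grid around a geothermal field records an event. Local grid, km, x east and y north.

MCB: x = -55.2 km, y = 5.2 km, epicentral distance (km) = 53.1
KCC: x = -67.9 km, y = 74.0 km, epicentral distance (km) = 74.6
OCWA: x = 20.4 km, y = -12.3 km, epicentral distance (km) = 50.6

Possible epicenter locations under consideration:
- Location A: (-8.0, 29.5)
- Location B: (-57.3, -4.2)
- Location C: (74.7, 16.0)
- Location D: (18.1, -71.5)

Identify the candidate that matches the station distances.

For each candidate, compare |candidate − station| to the reported distance:
Location A: residuals MCB 0.0, KCC 0.0, OCWA 0.1 → max 0.1 km
Location B: residuals MCB 43.5, KCC 4.3, OCWA 27.5 → max 43.5 km
Location C: residuals MCB 77.2, KCC 79.3, OCWA 10.6 → max 79.3 km
Location D: residuals MCB 53.0, KCC 94.4, OCWA 8.6 → max 94.4 km
Only Location A has all residuals ≈ 0.

Location A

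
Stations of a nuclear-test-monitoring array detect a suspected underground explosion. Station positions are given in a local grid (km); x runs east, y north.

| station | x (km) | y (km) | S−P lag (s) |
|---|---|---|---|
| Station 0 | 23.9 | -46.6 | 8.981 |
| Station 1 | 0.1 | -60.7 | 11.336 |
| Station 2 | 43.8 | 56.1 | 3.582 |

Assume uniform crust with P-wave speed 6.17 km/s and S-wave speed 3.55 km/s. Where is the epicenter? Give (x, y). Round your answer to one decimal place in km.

34.0 km east, 27.8 km north

Distance from S−P lag: d = Δt · v_P v_S / (v_P − v_S) = Δt · (6.17·3.55)/(6.17−3.55) ≈ 8.3601·Δt.
So d_Station 0 = 75.08, d_Station 1 = 94.77, d_Station 2 = 29.95 km.
Circle about each station: (x − 23.9)² + (y + 46.6)² = 75.08²; (x − 0.1)² + (y + 60.7)² = 94.77²; (x − 43.8)² + (y − 56.1)² = 29.95².
Subtracting the Station 0 equation from the Station 1 and Station 2 equations removes the quadratic terms:
-47.6 x − 28.2 y = -2402.62
39.8 x + 205.4 y = 7062.88
Solving the 2×2 system: x ≈ 34.0, y ≈ 27.8 km.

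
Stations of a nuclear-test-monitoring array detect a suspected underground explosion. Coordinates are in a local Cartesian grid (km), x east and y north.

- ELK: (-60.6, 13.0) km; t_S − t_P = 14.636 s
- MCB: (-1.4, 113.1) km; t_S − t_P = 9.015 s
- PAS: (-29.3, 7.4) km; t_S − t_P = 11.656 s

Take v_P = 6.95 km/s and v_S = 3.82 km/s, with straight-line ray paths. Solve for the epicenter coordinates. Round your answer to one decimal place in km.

54.1 km east, 60.5 km north

Distance from S−P lag: d = Δt · v_P v_S / (v_P − v_S) = Δt · (6.95·3.82)/(6.95−3.82) ≈ 8.4821·Δt.
So d_ELK = 124.14, d_MCB = 76.47, d_PAS = 98.87 km.
Circle about each station: (x + 60.6)² + (y − 13.0)² = 124.14²; (x + 1.4)² + (y − 113.1)² = 76.47²; (x + 29.3)² + (y − 7.4)² = 98.87².
Subtracting pairs of circle equations eliminates x²+y² and gives linear equations (the radical axes):
118.4 x + 200.2 y = 18515.29
62.6 x − 11.2 y = 2707.35
Solving the 2×2 system: x ≈ 54.1, y ≈ 60.5 km.
Check against ELK (with the unrounded x, y): √((x + 60.6)²+(y − 13.0)²) = 124.12 ≈ 124.14 km. ✓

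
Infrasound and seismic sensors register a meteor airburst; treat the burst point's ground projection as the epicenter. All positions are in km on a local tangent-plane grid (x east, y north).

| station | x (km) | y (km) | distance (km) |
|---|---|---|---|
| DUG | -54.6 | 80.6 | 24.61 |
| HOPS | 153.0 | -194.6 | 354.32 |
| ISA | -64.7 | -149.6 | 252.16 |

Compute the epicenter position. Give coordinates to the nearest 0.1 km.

Circle about each station: (x + 54.6)² + (y − 80.6)² = 24.61²; (x − 153.0)² + (y + 194.6)² = 354.32²; (x + 64.7)² + (y + 149.6)² = 252.16².
Subtracting the DUG equation from the HOPS and ISA equations removes the quadratic terms:
415.2 x − 550.4 y = -73136.37
-20.2 x − 460.4 y = -45890.28
Solving the 2×2 system: x ≈ -41.6, y ≈ 101.5 km.

(-41.6, 101.5)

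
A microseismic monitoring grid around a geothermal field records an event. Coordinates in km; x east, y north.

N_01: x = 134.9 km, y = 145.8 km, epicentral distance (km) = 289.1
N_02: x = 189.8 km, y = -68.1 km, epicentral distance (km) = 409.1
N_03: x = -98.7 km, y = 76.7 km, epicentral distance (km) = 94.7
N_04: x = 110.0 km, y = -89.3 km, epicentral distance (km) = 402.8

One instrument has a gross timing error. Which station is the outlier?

N_04

Solve using three stations at a time. Using N_01, N_02, N_03 (subtract circle equations pairwise → linear system) gives (x, y) ≈ (-154.1, 153.5).
Distances from that point to each station vs reported:
  N_01: calculated 289.1 vs reported 289.1 → residual 0.0 km
  N_02: calculated 409.1 vs reported 409.1 → residual 0.0 km
  N_03: calculated 94.7 vs reported 94.7 → residual 0.0 km
  N_04: calculated 358.7 vs reported 402.8 → residual 44.1 km
N_01, N_02, N_03 are mutually consistent (residuals ≈ 0); N_04 is off by 44.1 km.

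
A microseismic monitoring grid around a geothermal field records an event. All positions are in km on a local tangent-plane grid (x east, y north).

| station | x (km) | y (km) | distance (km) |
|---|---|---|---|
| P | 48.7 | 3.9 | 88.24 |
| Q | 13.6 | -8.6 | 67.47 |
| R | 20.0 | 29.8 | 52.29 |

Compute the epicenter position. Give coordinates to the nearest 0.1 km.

Circle about each station: (x − 48.7)² + (y − 3.9)² = 88.24²; (x − 13.6)² + (y + 8.6)² = 67.47²; (x − 20.0)² + (y − 29.8)² = 52.29².
Subtracting the P equation from the Q and R equations removes the quadratic terms:
-70.2 x − 25.0 y = 1106.12
-57.4 x + 51.8 y = 3953.19
Solving the 2×2 system: x ≈ -30.8, y ≈ 42.2 km.

x ≈ -30.8 km, y ≈ 42.2 km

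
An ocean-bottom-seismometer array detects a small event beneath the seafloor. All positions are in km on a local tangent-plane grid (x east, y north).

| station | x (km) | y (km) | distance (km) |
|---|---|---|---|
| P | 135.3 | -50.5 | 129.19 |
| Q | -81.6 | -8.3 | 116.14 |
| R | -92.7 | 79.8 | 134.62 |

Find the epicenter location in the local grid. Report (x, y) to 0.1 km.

29.9 km east, 24.2 km north

Circle about each station: (x − 135.3)² + (y + 50.5)² = 129.19²; (x + 81.6)² + (y + 8.3)² = 116.14²; (x + 92.7)² + (y − 79.8)² = 134.62².
Subtracting the P equation from the Q and R equations removes the quadratic terms:
-433.8 x + 84.4 y = -10927.33
-456.0 x + 260.6 y = -7327.50
Solving the 2×2 system: x ≈ 29.9, y ≈ 24.2 km.
Check against P (with the unrounded x, y): √((x − 135.3)²+(y + 50.5)²) = 129.19 ≈ 129.19 km. ✓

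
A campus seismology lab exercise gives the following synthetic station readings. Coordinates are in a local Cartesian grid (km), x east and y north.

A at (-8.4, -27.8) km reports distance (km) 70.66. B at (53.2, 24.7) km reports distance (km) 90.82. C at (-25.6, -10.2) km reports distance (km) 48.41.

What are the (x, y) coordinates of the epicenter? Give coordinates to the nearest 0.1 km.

Circle about each station: (x + 8.4)² + (y + 27.8)² = 70.66²; (x − 53.2)² + (y − 24.7)² = 90.82²; (x + 25.6)² + (y + 10.2)² = 48.41².
Subtracting the A equation from the B and C equations removes the quadratic terms:
123.2 x + 105.0 y = -658.51
-34.4 x + 35.2 y = 2565.31
Solving the 2×2 system: x ≈ -36.8, y ≈ 36.9 km.

x ≈ -36.8 km, y ≈ 36.9 km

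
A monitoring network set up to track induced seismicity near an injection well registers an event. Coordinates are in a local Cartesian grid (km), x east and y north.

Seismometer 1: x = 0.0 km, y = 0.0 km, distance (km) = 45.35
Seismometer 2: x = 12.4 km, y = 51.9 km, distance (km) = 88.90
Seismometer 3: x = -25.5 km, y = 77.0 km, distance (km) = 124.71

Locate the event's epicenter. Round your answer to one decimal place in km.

(28.1, -35.6)

Circle about each station: x² + y² = 45.35²; (x − 12.4)² + (y − 51.9)² = 88.90²; (x + 25.5)² + (y − 77.0)² = 124.71².
Subtracting the Seismometer 1 equation from the Seismometer 2 and Seismometer 3 equations removes the quadratic terms:
24.8 x + 103.8 y = -2999.22
-51.0 x + 154.0 y = -6916.71
Solving the 2×2 system: x ≈ 28.1, y ≈ -35.6 km.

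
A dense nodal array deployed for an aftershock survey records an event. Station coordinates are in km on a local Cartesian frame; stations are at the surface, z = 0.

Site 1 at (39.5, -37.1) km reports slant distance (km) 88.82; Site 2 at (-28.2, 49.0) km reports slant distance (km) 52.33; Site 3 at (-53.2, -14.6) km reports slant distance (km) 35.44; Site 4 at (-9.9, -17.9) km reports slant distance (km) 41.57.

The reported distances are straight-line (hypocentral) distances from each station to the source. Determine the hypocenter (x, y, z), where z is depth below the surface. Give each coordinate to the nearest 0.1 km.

(-35.5, 3.5, 24.8)

Each station gives a sphere (x−x_i)² + (y−y_i)² + z² = d_i² (stations at z=0).
Subtracting the Site 1 sphere from Site 2 and Site 3: z² cancels, leaving linear equations in x and y:
-135.4 x + 172.2 y = 5410.14
-185.4 x + 45.0 y = 6739.74
Solving: x ≈ -35.502, y ≈ 3.503 km (keep extra digits for the depth step; rounded: -35.5, 3.5).
Then from the Site 1 sphere: z² = 88.82² − (x − 39.5)² − (y + 37.1)² with x = -35.502, y = 3.503, so z ≈ 24.801 ≈ 24.8 km.
Check against Site 4 (with the unrounded solution): distance 41.58 ≈ 41.57 km. ✓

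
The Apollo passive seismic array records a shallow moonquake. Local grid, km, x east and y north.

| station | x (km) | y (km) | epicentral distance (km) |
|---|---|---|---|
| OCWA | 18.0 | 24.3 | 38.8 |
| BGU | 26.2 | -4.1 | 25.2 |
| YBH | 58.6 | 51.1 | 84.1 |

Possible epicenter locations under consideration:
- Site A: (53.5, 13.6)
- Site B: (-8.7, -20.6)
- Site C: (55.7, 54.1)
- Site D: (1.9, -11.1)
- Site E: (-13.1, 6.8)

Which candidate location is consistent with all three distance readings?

For each candidate, compare |candidate − station| to the reported distance:
Site A: residuals OCWA 1.7, BGU 7.3, YBH 46.3 → max 46.3 km
Site B: residuals OCWA 13.4, BGU 13.4, YBH 14.2 → max 14.2 km
Site C: residuals OCWA 9.3, BGU 40.0, YBH 79.9 → max 79.9 km
Site D: residuals OCWA 0.1, BGU 0.1, YBH 0.1 → max 0.1 km
Site E: residuals OCWA 3.1, BGU 15.6, YBH 0.2 → max 15.6 km
Only Site D has all residuals ≈ 0.

Site D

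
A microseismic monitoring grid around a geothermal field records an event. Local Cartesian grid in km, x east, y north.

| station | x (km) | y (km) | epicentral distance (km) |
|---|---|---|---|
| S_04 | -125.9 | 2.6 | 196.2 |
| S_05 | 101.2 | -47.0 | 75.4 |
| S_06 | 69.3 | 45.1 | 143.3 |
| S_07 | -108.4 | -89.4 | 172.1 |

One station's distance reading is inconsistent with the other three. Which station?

S_07

Solve using three stations at a time. Using S_04, S_05, S_06 (subtract circle equations pairwise → linear system) gives (x, y) ≈ (43.8, -95.9).
Distances from that point to each station vs reported:
  S_04: calculated 196.2 vs reported 196.2 → residual 0.0 km
  S_05: calculated 75.4 vs reported 75.4 → residual 0.0 km
  S_06: calculated 143.3 vs reported 143.3 → residual 0.0 km
  S_07: calculated 152.3 vs reported 172.1 → residual 19.8 km
S_04, S_05, S_06 are mutually consistent (residuals ≈ 0); S_07 is off by 19.8 km.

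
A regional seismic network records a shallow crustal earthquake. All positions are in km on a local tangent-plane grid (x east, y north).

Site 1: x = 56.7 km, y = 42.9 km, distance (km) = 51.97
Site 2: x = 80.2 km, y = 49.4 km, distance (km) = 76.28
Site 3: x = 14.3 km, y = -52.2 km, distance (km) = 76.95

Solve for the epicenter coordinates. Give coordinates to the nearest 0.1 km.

(8.1, 24.5)

Circle about each station: (x − 56.7)² + (y − 42.9)² = 51.97²; (x − 80.2)² + (y − 49.4)² = 76.28²; (x − 14.3)² + (y + 52.2)² = 76.95².
Subtracting pairs of circle equations eliminates x²+y² and gives linear equations (the radical axes):
47.0 x + 13.0 y = 699.34
-84.8 x − 190.2 y = -5346.39
Solving the 2×2 system: x ≈ 8.1, y ≈ 24.5 km.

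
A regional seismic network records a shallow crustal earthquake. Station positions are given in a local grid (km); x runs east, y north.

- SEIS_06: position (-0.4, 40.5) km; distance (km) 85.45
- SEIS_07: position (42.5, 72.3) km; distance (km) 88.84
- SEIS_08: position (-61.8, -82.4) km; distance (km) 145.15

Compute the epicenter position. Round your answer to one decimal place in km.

65.9 km east, -13.4 km north

Circle about each station: (x + 0.4)² + (y − 40.5)² = 85.45²; (x − 42.5)² + (y − 72.3)² = 88.84²; (x + 61.8)² + (y + 82.4)² = 145.15².
Subtracting the SEIS_06 equation from the SEIS_07 and SEIS_08 equations removes the quadratic terms:
85.8 x + 63.6 y = 4802.29
-122.8 x − 245.8 y = -4798.23
Solving the 2×2 system: x ≈ 65.9, y ≈ -13.4 km.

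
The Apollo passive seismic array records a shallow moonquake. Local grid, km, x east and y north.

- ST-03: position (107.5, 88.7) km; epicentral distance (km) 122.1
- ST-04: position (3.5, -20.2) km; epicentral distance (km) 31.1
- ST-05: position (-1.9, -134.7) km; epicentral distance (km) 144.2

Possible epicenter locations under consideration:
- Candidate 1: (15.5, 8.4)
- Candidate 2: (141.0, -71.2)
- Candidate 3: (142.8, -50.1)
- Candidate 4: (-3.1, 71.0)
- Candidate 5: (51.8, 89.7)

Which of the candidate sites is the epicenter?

For each candidate, compare |candidate − station| to the reported distance:
Candidate 1: residuals ST-03 0.0, ST-04 0.1, ST-05 0.0 → max 0.1 km
Candidate 2: residuals ST-03 41.3, ST-04 115.6, ST-05 12.2 → max 115.6 km
Candidate 3: residuals ST-03 21.1, ST-04 111.4, ST-05 23.4 → max 111.4 km
Candidate 4: residuals ST-03 10.1, ST-04 60.3, ST-05 61.5 → max 61.5 km
Candidate 5: residuals ST-03 66.4, ST-04 88.9, ST-05 86.5 → max 88.9 km
Only Candidate 1 has all residuals ≈ 0.

Candidate 1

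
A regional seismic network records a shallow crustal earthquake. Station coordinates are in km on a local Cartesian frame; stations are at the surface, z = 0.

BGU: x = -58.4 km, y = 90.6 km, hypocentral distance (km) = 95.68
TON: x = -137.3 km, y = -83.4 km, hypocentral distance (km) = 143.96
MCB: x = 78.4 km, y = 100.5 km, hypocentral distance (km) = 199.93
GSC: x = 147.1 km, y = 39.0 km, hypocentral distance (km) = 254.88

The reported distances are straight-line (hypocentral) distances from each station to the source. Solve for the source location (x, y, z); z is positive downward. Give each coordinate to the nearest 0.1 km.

Each station gives a sphere (x−x_i)² + (y−y_i)² + z² = d_i² (stations at z=0).
Subtracting the BGU sphere from TON and MCB: z² cancels, leaving linear equations in x and y:
-157.8 x − 348.0 y = 2618.11
273.6 x + 19.8 y = -26189.45
Solving: x ≈ -98.406, y ≈ 37.099 km (keep extra digits for the depth step; rounded: -98.4, 37.1).
Then from the BGU sphere: z² = 95.68² − (x + 58.4)² − (y − 90.6)² with x = -98.406, y = 37.099, so z ≈ 68.497 ≈ 68.5 km.
Check against GSC (with the unrounded solution): distance 254.89 ≈ 254.88 km. ✓

(-98.4, 37.1, 68.5)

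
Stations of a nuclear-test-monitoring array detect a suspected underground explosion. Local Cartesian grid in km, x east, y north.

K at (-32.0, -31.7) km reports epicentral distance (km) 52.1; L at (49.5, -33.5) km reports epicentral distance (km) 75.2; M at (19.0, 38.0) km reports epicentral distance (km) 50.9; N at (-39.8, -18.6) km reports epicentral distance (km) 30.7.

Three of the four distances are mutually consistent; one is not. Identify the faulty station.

K

Solve using three stations at a time. Using L, M, N (subtract circle equations pairwise → linear system) gives (x, y) ≈ (-16.9, 1.9).
Distances from that point to each station vs reported:
  K: calculated 36.8 vs reported 52.1 → residual 15.3 km
  L: calculated 75.2 vs reported 75.2 → residual 0.0 km
  M: calculated 50.9 vs reported 50.9 → residual 0.0 km
  N: calculated 30.7 vs reported 30.7 → residual 0.0 km
L, M, N are mutually consistent (residuals ≈ 0); K is off by 15.3 km.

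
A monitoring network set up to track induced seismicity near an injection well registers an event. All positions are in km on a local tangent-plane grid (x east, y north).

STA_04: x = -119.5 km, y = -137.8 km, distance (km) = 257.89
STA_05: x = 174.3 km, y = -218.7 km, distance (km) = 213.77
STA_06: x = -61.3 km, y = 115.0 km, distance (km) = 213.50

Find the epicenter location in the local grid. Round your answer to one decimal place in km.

x ≈ 107.6 km, y ≈ -15.6 km

Circle about each station: (x + 119.5)² + (y + 137.8)² = 257.89²; (x − 174.3)² + (y + 218.7)² = 213.77²; (x + 61.3)² + (y − 115.0)² = 213.50².
Subtracting pairs of circle equations eliminates x²+y² and gives linear equations (the radical axes):
587.6 x − 161.8 y = 65750.73
116.4 x + 505.6 y = 4638.60
Solving the 2×2 system: x ≈ 107.6, y ≈ -15.6 km.
Check against STA_04 (with the unrounded x, y): √((x + 119.5)²+(y + 137.8)²) = 257.89 ≈ 257.89 km. ✓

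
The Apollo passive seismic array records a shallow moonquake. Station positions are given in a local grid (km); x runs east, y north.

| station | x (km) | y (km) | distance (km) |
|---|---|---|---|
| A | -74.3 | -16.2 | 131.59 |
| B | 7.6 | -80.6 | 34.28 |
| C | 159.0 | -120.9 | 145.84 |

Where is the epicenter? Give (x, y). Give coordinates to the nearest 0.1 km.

x ≈ 13.3 km, y ≈ -114.4 km

Circle about each station: (x + 74.3)² + (y + 16.2)² = 131.59²; (x − 7.6)² + (y + 80.6)² = 34.28²; (x − 159.0)² + (y + 120.9)² = 145.84².
Subtracting pairs of circle equations eliminates x²+y² and gives linear equations (the radical axes):
163.8 x − 128.8 y = 16912.00
466.6 x − 209.4 y = 30161.50
Solving the 2×2 system: x ≈ 13.3, y ≈ -114.4 km.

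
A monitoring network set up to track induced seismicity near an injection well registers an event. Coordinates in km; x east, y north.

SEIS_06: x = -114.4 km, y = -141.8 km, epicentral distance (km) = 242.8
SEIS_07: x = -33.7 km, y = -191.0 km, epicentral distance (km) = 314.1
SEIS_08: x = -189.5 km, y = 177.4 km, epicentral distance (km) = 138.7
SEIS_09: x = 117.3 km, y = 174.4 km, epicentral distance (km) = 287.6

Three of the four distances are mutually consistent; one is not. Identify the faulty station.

SEIS_08

Solve using three stations at a time. Using SEIS_06, SEIS_07, SEIS_09 (subtract circle equations pairwise → linear system) gives (x, y) ≈ (-159.6, 96.8).
Distances from that point to each station vs reported:
  SEIS_06: calculated 242.8 vs reported 242.8 → residual 0.0 km
  SEIS_07: calculated 314.1 vs reported 314.1 → residual 0.0 km
  SEIS_08: calculated 86.0 vs reported 138.7 → residual 52.7 km
  SEIS_09: calculated 287.6 vs reported 287.6 → residual 0.0 km
SEIS_06, SEIS_07, SEIS_09 are mutually consistent (residuals ≈ 0); SEIS_08 is off by 52.7 km.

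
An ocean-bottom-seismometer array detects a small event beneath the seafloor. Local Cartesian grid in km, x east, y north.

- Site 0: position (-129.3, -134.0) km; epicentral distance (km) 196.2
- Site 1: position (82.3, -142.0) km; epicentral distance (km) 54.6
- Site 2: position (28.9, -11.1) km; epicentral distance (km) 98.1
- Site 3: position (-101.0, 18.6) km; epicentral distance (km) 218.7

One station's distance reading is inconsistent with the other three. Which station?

Solve using three stations at a time. Using Site 1, Site 2, Site 3 (subtract circle equations pairwise → linear system) gives (x, y) ≈ (90.1, -87.9).
Distances from that point to each station vs reported:
  Site 0: calculated 224.2 vs reported 196.2 → residual 28.0 km
  Site 1: calculated 54.7 vs reported 54.6 → residual 0.1 km
  Site 2: calculated 98.2 vs reported 98.1 → residual 0.1 km
  Site 3: calculated 218.7 vs reported 218.7 → residual 0.0 km
Site 1, Site 2, Site 3 are mutually consistent (residuals ≈ 0); Site 0 is off by 28.0 km.

Site 0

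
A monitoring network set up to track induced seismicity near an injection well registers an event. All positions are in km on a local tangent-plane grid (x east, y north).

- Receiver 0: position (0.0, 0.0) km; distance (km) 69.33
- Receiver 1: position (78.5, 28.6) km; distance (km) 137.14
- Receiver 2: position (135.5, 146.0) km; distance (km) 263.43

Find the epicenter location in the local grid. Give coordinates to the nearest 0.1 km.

-20.6 km east, -66.2 km north

Circle about each station: x² + y² = 69.33²; (x − 78.5)² + (y − 28.6)² = 137.14²; (x − 135.5)² + (y − 146.0)² = 263.43².
Subtracting the Receiver 0 equation from the Receiver 1 and Receiver 2 equations removes the quadratic terms:
157.0 x + 57.2 y = -7020.52
271.0 x + 292.0 y = -24912.47
Solving the 2×2 system: x ≈ -20.6, y ≈ -66.2 km.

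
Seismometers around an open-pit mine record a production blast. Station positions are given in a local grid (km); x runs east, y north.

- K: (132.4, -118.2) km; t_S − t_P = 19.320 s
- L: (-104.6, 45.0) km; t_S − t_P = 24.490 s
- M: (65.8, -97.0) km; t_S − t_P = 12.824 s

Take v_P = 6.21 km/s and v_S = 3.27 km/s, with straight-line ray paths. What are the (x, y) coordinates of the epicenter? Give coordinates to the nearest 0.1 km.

Distance from S−P lag: d = Δt · v_P v_S / (v_P − v_S) = Δt · (6.21·3.27)/(6.21−3.27) ≈ 6.9070·Δt.
So d_K = 133.44, d_L = 169.15, d_M = 88.58 km.
Circle about each station: (x − 132.4)² + (y + 118.2)² = 133.44²; (x + 104.6)² + (y − 45.0)² = 169.15²; (x − 65.8)² + (y + 97.0)² = 88.58².
Subtracting pairs of circle equations eliminates x²+y² and gives linear equations (the radical axes):
-474.0 x + 326.4 y = -29340.33
-133.2 x + 42.4 y = -7802.54
Solving the 2×2 system: x ≈ 55.7, y ≈ -9.0 km.
Check against K (with the unrounded x, y): √((x − 132.4)²+(y + 118.2)²) = 133.46 ≈ 133.44 km. ✓

x ≈ 55.7 km, y ≈ -9.0 km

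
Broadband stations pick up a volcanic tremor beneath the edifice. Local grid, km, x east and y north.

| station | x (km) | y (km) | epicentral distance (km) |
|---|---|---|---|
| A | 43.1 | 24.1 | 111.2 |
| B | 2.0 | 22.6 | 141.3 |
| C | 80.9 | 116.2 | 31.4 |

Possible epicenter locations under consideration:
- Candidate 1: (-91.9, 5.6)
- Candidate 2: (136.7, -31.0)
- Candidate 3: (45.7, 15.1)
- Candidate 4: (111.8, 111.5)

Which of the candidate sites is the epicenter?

For each candidate, compare |candidate − station| to the reported distance:
Candidate 1: residuals A 25.1, B 45.9, C 173.8 → max 173.8 km
Candidate 2: residuals A 2.6, B 3.7, C 126.0 → max 126.0 km
Candidate 3: residuals A 101.8, B 97.0, C 75.7 → max 101.8 km
Candidate 4: residuals A 0.0, B 0.0, C 0.1 → max 0.1 km
Only Candidate 4 has all residuals ≈ 0.

Candidate 4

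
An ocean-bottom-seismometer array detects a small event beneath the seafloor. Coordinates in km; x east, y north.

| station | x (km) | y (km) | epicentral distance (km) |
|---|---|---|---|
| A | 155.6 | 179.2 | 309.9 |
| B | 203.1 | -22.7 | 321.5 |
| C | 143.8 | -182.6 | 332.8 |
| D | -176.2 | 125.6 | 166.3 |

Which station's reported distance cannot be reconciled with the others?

D

Solve using three stations at a time. Using A, B, C (subtract circle equations pairwise → linear system) gives (x, y) ≈ (-114.5, 27.3).
Distances from that point to each station vs reported:
  A: calculated 309.9 vs reported 309.9 → residual 0.0 km
  B: calculated 321.5 vs reported 321.5 → residual 0.0 km
  C: calculated 332.8 vs reported 332.8 → residual 0.0 km
  D: calculated 116.1 vs reported 166.3 → residual 50.2 km
A, B, C are mutually consistent (residuals ≈ 0); D is off by 50.2 km.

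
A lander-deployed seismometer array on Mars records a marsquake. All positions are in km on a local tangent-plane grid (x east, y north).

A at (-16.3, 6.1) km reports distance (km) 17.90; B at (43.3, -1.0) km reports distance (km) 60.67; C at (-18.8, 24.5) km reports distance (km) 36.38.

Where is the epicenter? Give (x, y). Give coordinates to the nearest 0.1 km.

-16.4 km east, -11.8 km north

Circle about each station: (x + 16.3)² + (y − 6.1)² = 17.90²; (x − 43.3)² + (y + 1.0)² = 60.67²; (x + 18.8)² + (y − 24.5)² = 36.38².
Subtracting the A equation from the B and C equations removes the quadratic terms:
119.2 x − 14.2 y = -1787.45
-5.0 x + 36.8 y = -352.30
Solving the 2×2 system: x ≈ -16.4, y ≈ -11.8 km.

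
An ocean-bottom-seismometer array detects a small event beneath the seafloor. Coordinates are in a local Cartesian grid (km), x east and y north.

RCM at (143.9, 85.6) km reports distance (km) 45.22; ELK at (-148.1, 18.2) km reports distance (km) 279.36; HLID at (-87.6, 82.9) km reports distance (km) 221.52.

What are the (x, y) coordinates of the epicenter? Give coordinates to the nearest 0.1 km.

x ≈ 130.2 km, y ≈ 42.5 km

Circle about each station: (x − 143.9)² + (y − 85.6)² = 45.22²; (x + 148.1)² + (y − 18.2)² = 279.36²; (x + 87.6)² + (y − 82.9)² = 221.52².
Subtracting the RCM equation from the ELK and HLID equations removes the quadratic terms:
-584.0 x − 134.8 y = -81766.88
-463.0 x − 5.4 y = -60514.66
Solving the 2×2 system: x ≈ 130.2, y ≈ 42.5 km.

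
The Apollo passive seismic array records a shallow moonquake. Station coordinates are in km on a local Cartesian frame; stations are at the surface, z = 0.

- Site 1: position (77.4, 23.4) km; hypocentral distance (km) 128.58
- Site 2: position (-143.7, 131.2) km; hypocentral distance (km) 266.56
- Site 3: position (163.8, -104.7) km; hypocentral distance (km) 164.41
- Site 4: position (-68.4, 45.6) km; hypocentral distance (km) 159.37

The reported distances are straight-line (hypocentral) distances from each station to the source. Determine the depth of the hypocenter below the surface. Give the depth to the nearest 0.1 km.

Each station gives a sphere (x−x_i)² + (y−y_i)² + z² = d_i² (stations at z=0).
Subtracting the Site 1 sphere from Site 2 and Site 3: z² cancels, leaving linear equations in x and y:
-442.2 x + 215.6 y = -23196.61
172.8 x − 256.2 y = 20756.38
Solving: x ≈ 19.305, y ≈ -67.995 km (keep extra digits for the depth step; rounded: 19.3, -68.0).
Then from the Site 1 sphere: z² = 128.58² − (x − 77.4)² − (y − 23.4)² with x = 19.305, y = -67.995, so z ≈ 69.316 ≈ 69.3 km.

depth ≈ 69.3 km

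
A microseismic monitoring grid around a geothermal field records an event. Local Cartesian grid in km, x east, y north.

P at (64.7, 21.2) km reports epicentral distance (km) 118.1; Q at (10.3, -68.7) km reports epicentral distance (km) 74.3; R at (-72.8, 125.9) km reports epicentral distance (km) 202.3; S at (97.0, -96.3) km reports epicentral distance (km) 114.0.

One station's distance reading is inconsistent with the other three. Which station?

Solve using three stations at a time. Using P, R, S (subtract circle equations pairwise → linear system) gives (x, y) ≈ (-13.3, -67.5).
Distances from that point to each station vs reported:
  P: calculated 118.1 vs reported 118.1 → residual 0.0 km
  Q: calculated 23.7 vs reported 74.3 → residual 50.6 km
  R: calculated 202.3 vs reported 202.3 → residual 0.0 km
  S: calculated 114.0 vs reported 114.0 → residual 0.0 km
P, R, S are mutually consistent (residuals ≈ 0); Q is off by 50.6 km.

Q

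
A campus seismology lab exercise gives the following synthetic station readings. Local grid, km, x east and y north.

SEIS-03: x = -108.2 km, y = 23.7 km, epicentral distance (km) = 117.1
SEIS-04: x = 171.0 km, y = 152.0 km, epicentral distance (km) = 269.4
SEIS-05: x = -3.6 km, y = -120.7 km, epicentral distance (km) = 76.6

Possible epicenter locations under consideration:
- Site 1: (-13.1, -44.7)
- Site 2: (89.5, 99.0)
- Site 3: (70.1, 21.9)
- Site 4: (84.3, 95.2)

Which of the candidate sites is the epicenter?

For each candidate, compare |candidate − station| to the reported distance:
Site 1: residuals SEIS-03 0.0, SEIS-04 0.0, SEIS-05 0.0 → max 0.0 km
Site 2: residuals SEIS-03 94.5, SEIS-04 172.2, SEIS-05 162.0 → max 172.2 km
Site 3: residuals SEIS-03 61.2, SEIS-04 104.8, SEIS-05 83.9 → max 104.8 km
Site 4: residuals SEIS-03 88.2, SEIS-04 165.8, SEIS-05 156.5 → max 165.8 km
Only Site 1 has all residuals ≈ 0.

Site 1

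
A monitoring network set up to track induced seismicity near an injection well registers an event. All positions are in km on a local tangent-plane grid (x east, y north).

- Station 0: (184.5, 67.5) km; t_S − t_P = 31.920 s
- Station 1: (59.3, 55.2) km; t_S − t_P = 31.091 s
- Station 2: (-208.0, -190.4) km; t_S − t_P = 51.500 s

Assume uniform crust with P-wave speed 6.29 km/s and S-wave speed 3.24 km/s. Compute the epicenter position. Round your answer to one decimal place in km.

132.3 km east, -139.3 km north

Distance from S−P lag: d = Δt · v_P v_S / (v_P − v_S) = Δt · (6.29·3.24)/(6.29−3.24) ≈ 6.6818·Δt.
So d_Station 0 = 213.28, d_Station 1 = 207.74, d_Station 2 = 344.11 km.
Circle about each station: (x − 184.5)² + (y − 67.5)² = 213.28²; (x − 59.3)² + (y − 55.2)² = 207.74²; (x + 208.0)² + (y + 190.4)² = 344.11².
Subtracting the Station 0 equation from the Station 1 and Station 2 equations removes the quadratic terms:
-250.4 x − 24.6 y = -29700.52
-785.0 x − 515.8 y = -32003.67
Solving the 2×2 system: x ≈ 132.3, y ≈ -139.3 km.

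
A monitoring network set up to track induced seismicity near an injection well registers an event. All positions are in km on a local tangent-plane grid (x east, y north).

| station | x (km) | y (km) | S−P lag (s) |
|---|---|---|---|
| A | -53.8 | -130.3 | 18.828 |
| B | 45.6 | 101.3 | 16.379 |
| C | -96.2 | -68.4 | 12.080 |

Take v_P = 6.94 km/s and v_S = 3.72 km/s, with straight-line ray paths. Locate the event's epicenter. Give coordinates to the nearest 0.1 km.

x ≈ -58.0 km, y ≈ 20.6 km

Distance from S−P lag: d = Δt · v_P v_S / (v_P − v_S) = Δt · (6.94·3.72)/(6.94−3.72) ≈ 8.0176·Δt.
So d_A = 150.96, d_B = 131.32, d_C = 96.85 km.
Circle about each station: (x + 53.8)² + (y + 130.3)² = 150.96²; (x − 45.6)² + (y − 101.3)² = 131.32²; (x + 96.2)² + (y + 68.4)² = 96.85².
Subtracting the A equation from the B and C equations removes the quadratic terms:
198.8 x + 463.2 y = -1987.50
-84.8 x + 123.8 y = 7469.47
Solving the 2×2 system: x ≈ -58.0, y ≈ 20.6 km.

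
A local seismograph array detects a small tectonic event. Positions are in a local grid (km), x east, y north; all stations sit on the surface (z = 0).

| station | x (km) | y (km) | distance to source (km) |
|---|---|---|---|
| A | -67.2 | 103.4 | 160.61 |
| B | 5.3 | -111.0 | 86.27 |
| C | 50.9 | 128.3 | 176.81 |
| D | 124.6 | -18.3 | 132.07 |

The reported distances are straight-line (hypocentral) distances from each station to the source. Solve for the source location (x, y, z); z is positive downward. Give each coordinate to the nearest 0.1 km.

Each station gives a sphere (x−x_i)² + (y−y_i)² + z² = d_i² (stations at z=0).
Subtracting the A sphere from B and C: z² cancels, leaving linear equations in x and y:
145.0 x − 428.8 y = 15494.75
236.2 x + 49.8 y = -1621.90
Solving: x ≈ 0.702, y ≈ -35.898 km (keep extra digits for the depth step; rounded: 0.7, -35.9).
Then from the A sphere: z² = 160.61² − (x + 67.2)² − (y − 103.4)² with x = 0.702, y = -35.898, so z ≈ 42.201 ≈ 42.2 km.

x ≈ 0.7 km, y ≈ -35.9 km, depth ≈ 42.2 km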